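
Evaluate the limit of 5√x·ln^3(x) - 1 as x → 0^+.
The product is a 0·∞ indeterminate form at x → 0⁺.
Rewrite the product as 5·ln^3(x) / x^(-1/2) and apply L'Hôpital, or use the standard hierarchy x^(-1/2) ≫ |ln x|^3 as x → 0⁺.
The indeterminate product → 0, so the limit = -1.

Final answer: -1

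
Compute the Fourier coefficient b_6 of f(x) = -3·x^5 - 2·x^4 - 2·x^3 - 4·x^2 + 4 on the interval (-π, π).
b_6 = (1/π) ∫_{-π}^{π} f(x)·sin(6x) dx.
Evaluate the integral (use parity and integration by parts as needed): b_6 = -1/54 + π^2/9 + π^4.

Final answer: -1/54 + π^2/9 + π^4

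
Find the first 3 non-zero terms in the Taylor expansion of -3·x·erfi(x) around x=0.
-3·x^6/(5·√(π)) - 2·x^4/√(π) - 6·x^2/√(π)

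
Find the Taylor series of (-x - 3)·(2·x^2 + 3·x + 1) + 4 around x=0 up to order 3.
-2·x^3 - 9·x^2 - 10·x + 1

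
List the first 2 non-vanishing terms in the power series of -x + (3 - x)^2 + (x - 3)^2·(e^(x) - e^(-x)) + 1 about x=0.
11·x + 10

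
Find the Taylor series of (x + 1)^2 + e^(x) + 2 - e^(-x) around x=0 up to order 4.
x^3/3 + x^2 + 4·x + 3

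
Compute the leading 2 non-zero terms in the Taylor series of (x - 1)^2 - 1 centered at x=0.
x^2 - 2·x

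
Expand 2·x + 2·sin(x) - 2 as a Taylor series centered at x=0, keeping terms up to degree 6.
x^5/60 - x^3/3 + 4·x - 2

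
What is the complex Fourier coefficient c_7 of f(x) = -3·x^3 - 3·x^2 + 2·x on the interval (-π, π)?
Compute the real Fourier coefficients first: a_7 = 12/49, b_7 = 232/343 - 6·π^2/7.
Then c_7 = (a_7 − i·b_7)/2 = 6/49 - 116·i/343 + 3·i·π^2/7.

Final answer: 6/49 - 116·i/343 + 3·i·π^2/7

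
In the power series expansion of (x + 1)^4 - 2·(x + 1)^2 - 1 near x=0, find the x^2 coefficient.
Expand to order 2: (x + 1)^4 - 2·(x + 1)^2 - 1 = 4·x^2 - 2 + O(x^3).
The coefficient of x^2 is 4.

Final answer: 4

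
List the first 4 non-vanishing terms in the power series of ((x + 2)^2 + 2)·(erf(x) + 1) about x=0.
-2·x^3/√(π) + x^2·(1 + 8/√(π)) + x·(4 + 12/√(π)) + 6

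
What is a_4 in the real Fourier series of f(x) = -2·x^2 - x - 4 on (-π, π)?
a_4 = (1/π) ∫_{-π}^{π} f(x)·cos(4x) dx.
Evaluate the integral (use parity and integration by parts as needed): a_4 = -1/2.

Final answer: -1/2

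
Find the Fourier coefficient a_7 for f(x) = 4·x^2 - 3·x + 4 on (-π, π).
a_7 = (1/π) ∫_{-π}^{π} f(x)·cos(7x) dx.
Evaluate the integral (use parity and integration by parts as needed): a_7 = -16/49.

Final answer: -16/49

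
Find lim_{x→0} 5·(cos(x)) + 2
Direct substitution at x = 0 gives 7.

Final answer: 7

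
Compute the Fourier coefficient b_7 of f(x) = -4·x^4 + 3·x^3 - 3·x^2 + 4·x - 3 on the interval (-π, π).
b_7 = (1/π) ∫_{-π}^{π} f(x)·sin(7x) dx.
Evaluate the integral (use parity and integration by parts as needed): b_7 = 356/343 + 6·π^2/7.

Final answer: 356/343 + 6·π^2/7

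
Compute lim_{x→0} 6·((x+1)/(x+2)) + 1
Direct substitution at x = 0 gives 4.

Final answer: 4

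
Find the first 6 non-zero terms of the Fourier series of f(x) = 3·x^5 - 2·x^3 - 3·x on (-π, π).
(-124·π^2 + 6·π^4 + 738)·sin(x) + (-3·π^4 - 45/2 + 17·π^2)·sin(2·x) + (-52·π^2/9 + 50/27 + 2·π^4)·sin(3·x) + (-3·π^4/2 + 27/64 + 23·π^2/8)·sin(4·x) + (-44·π^2/25 - 486/625 + 6·π^4/5)·sin(5·x) + (-π^4 + 43/54 + 11·π^2/9)·sin(6·x)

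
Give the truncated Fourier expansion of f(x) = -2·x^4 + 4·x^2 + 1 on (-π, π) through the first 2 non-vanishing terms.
(-112 + 16·π^2)·cos(x) - 2·π^4/5 + 1 + 4·π^2/3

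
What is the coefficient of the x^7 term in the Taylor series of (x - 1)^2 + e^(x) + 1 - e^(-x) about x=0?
Expand to order 7: (x - 1)^2 + e^(x) + 1 - e^(-x) = x^7/2520 + x^5/60 + x^3/3 + x^2 + 2 + O(x^8).
The coefficient of x^7 is 1/2520.

Final answer: 1/2520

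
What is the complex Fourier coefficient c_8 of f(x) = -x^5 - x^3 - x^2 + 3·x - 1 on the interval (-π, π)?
Compute the real Fourier coefficients first: a_8 = -1/16, b_8 = -1569/2048 + 11·π^2/64 + π^4/4.
Then c_8 = (a_8 − i·b_8)/2 = -1/32 - i·π^4/8 - 11·i·π^2/128 + 1569·i/4096.

Final answer: -1/32 - i·π^4/8 - 11·i·π^2/128 + 1569·i/4096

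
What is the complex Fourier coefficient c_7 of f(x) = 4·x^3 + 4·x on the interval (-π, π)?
Compute the real Fourier coefficients first: a_7 = 0, b_7 = 344/343 + 8·π^2/7.
Then c_7 = (a_7 − i·b_7)/2 = -4·i·π^2/7 - 172·i/343.

Final answer: -4·i·π^2/7 - 172·i/343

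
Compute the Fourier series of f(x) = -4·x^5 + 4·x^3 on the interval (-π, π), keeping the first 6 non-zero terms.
(-1008 - 8·π^4 + 168·π^2)·sin(x) + (-24·π^2 + 36 + 4·π^4)·sin(2·x) + (-8·π^4/3 - 464/81 + 232·π^2/27)·sin(3·x) + (-9·π^2/2 + 27/16 + 2·π^4)·sin(4·x) + (-8·π^4/5 - 432/625 + 72·π^2/25)·sin(5·x) + (-56·π^2/27 + 28/81 + 4·π^4/3)·sin(6·x)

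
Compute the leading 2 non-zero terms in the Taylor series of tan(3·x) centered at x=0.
9·x^3 + 3·x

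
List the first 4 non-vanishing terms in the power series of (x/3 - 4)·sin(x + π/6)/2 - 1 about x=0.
x^3·(-1/24 + √(3)/6) + x^2·(√(3)/12 + 1/2) + x·(1/12 - √(3)) - 2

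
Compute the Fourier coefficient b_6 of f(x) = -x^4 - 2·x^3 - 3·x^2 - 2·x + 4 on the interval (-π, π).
b_6 = (1/π) ∫_{-π}^{π} f(x)·sin(6x) dx.
Evaluate the integral (use parity and integration by parts as needed): b_6 = 5/9 + 2·π^2/3.

Final answer: 5/9 + 2·π^2/3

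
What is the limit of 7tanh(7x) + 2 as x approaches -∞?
Evaluate the dominant behaviour as x → -∞; each term tends to a finite value or vanishes.
Limit = -5.

Final answer: -5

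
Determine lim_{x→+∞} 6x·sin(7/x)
As x → +∞: let u = 7/x → 0⁺; then 6·x·sin(7/x) = 6·7·sin(u)/u → 6·7·1 = 42.
Limit = 42.

Final answer: 42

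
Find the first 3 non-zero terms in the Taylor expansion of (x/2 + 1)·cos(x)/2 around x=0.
-x^2/4 + x/4 + 1/2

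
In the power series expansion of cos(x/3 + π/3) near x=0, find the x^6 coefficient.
Expand to order 6: cos(x/3 + π/3) = -x^6/1049760 - √(3)·x^5/58320 + x^4/3888 + √(3)·x^3/324 - x^2/36 - √(3)·x/6 + 1/2 + O(x^7).
The coefficient of x^6 is -1/1049760.

Final answer: -1/1049760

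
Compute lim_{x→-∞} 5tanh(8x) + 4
Evaluate the dominant behaviour as x → -∞; each term tends to a finite value or vanishes.
Limit = -1.

Final answer: -1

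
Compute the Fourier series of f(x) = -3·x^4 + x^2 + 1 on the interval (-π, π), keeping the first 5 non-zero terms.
(-148 + 24·π^2)·cos(x) + (10 - 6·π^2)·cos(2·x) + (-20/9 + 8·π^2/3)·cos(3·x) + (13/16 - 3·π^2/2)·cos(4·x) - 3·π^4/5 + 1 + π^2/3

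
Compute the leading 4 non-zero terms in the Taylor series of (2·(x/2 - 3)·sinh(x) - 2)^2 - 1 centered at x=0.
-8·x^3 + 32·x^2 + 24·x + 3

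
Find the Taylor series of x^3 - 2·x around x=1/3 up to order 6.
-17/27 - 5·(x - 1/3)/3 + (x - 1/3)^2 + (x - 1/3)^3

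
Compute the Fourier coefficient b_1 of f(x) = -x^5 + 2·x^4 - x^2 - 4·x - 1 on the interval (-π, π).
b_1 = (1/π) ∫_{-π}^{π} f(x)·sin(1x) dx.
Evaluate the integral (use parity and integration by parts as needed): b_1 = -248 - 2·π^4 + 40·π^2.

Final answer: -248 - 2·π^4 + 40·π^2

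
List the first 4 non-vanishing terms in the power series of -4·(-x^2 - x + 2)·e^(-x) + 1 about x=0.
-2·x^3/3 - 4·x^2 + 12·x - 7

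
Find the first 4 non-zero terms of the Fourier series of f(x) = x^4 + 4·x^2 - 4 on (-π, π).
(32 - 8·π^2)·cos(x) + (1 + 2·π^2)·cos(2·x) + (-8·π^2/9 - 32/27)·cos(3·x) - 4 + 4·π^2/3 + π^4/5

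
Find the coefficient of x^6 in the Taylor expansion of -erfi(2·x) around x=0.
Expand to order 6: -erfi(2·x) = -32·x^5/(5·√(π)) - 16·x^3/(3·√(π)) - 4·x/√(π) + O(x^7).
The coefficient of x^6 is 0.

Final answer: 0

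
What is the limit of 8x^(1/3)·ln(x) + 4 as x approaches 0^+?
The product is a 0·∞ indeterminate form at x → 0⁺.
Rewrite the product as 8·ln(x) / x^(-1/3) and apply L'Hôpital, or use the standard hierarchy x^(-1/3) ≫ |ln x| as x → 0⁺.
The indeterminate product → 0, so the limit = 4.

Final answer: 4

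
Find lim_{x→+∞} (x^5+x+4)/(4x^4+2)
This is an ∞/∞ indeterminate form as x → +∞.
Divide numerator and denominator by x^5 and let the lower-order terms vanish; the numerator's degree 5 exceeds the denominator's degree 4, so the quotient diverges.
Limit = ∞.

Final answer: ∞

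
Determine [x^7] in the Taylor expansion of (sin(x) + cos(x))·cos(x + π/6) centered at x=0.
Expand to order 7: (sin(x) + cos(x))·cos(x + π/6) = x^7·(2/315 - 2·√(3)/315) + x^6·(-√(3)/45 - 1/45) + x^5·(-1/15 + √(3)/15) + x^4·(1/6 + √(3)/6) + x^3·(1/3 - √(3)/3) + x^2·(-√(3)/2 - 1/2) + x·(-1/2 + √(3)/2) + √(3)/2 + O(x^8).
The coefficient of x^7 is 2/315 - 2·√(3)/315.

Final answer: 2/315 - 2·√(3)/315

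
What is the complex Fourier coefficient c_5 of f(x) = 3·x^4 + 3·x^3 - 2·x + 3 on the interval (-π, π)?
Compute the real Fourier coefficients first: a_5 = 144/625 - 24·π^2/25, b_5 = -136/125 + 6·π^2/5.
Then c_5 = (a_5 − i·b_5)/2 = -12·π^2/25 + 72/625 - 3·i·π^2/5 + 68·i/125.

Final answer: -12·π^2/25 + 72/625 - 3·i·π^2/5 + 68·i/125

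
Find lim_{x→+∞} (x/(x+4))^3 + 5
As x → +∞: x/(x+4) = 1/(1 + 4/x) → 1, and the 3rd power of a limit-1 base also → 1; with the additive constant, 1 + 5 = 6.
Limit = 6.

Final answer: 6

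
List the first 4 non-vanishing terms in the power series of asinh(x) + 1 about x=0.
3·x^5/40 - x^3/6 + x + 1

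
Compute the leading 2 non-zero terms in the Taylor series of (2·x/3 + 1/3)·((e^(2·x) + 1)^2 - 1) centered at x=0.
14·x/3 + 1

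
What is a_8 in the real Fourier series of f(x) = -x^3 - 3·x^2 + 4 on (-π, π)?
a_8 = (1/π) ∫_{-π}^{π} f(x)·cos(8x) dx.
Evaluate the integral (use parity and integration by parts as needed): a_8 = -3/16.

Final answer: -3/16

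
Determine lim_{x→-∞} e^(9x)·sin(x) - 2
Evaluate the dominant behaviour as x → -∞; each term tends to a finite value or vanishes.
Limit = -2.

Final answer: -2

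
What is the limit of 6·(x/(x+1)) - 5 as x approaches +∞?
Evaluate the dominant behaviour as x → +∞; each term tends to a finite value or vanishes.
Limit = 1.

Final answer: 1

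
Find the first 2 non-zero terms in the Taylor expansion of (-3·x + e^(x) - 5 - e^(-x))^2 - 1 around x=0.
10·x + 24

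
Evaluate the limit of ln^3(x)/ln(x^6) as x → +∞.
This is an ∞/∞ indeterminate form as x → +∞.
Write ln(x^6) = 6·ln(x), reducing the quotient to ln^2(x)/6 → ∞.
Limit = ∞.

Final answer: ∞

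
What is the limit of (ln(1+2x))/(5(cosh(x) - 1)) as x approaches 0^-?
Both numerator and denominator → 0 as x → 0^-; this is a 0/0 indeterminate form.
Expand each to leading order near x = 0: numerator ~ 2·x, denominator ~ 5·x^2/2.
The limit of the ratio is -∞.

Final answer: -∞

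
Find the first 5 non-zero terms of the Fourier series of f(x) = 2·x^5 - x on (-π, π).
(-80·π^2 + 4·π^4 + 478)·sin(x) + (-2·π^4 - 14 + 10·π^2)·sin(2·x) + (-80·π^2/27 + 106/81 + 4·π^4/3)·sin(3·x) + (-π^4 + 1/32 + 5·π^2/4)·sin(4·x) + (-16·π^2/25 - 154/625 + 4·π^4/5)·sin(5·x)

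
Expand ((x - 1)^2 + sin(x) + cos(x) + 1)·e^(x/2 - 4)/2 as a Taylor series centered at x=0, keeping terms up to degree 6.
259·x^6·e^(-4)/92160 + 13·x^5·e^(-4)/1536 + x^4·e^(-4)/256 + x^3·e^(-4)/96 + 3·x^2·e^(-4)/16 + x·e^(-4)/4 + 3·e^(-4)/2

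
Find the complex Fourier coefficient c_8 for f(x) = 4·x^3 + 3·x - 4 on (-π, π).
Compute the real Fourier coefficients first: a_8 = 0, b_8 = -π^2 - 21/32.
Then c_8 = (a_8 − i·b_8)/2 = 21·i/64 + i·π^2/2.

Final answer: 21·i/64 + i·π^2/2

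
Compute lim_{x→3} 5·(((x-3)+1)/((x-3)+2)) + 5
Direct substitution at x = 3 gives 15/2.

Final answer: 15/2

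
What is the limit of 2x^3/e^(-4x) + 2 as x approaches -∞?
The quotient is an ∞/∞ indeterminate form as x → -∞.
Compare growth rates of the dominant terms (exponentials ≫ polynomials ≫ logarithms), or apply L'Hôpital's rule; the quotient → 0.
Adding the constant: 0 + 2 = 2. Limit = 2.

Final answer: 2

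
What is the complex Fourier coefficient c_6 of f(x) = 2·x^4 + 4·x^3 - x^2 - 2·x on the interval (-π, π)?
Compute the real Fourier coefficients first: a_6 = -5/27 + 4·π^2/9, b_6 = 8/9 - 4·π^2/3.
Then c_6 = (a_6 − i·b_6)/2 = -5/54 + 2·π^2/9 - 4·i/9 + 2·i·π^2/3.

Final answer: -5/54 + 2·π^2/9 - 4·i/9 + 2·i·π^2/3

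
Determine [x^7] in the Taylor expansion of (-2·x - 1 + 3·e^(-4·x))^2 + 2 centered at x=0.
Expand to order 7: (-2·x - 1 + 3·e^(-4·x))^2 + 2 = -398336·x^7/105 + 50176·x^6/15 - 12672·x^5/5 + 1600·x^4 - 800·x^3 + 292·x^2 - 56·x + 6 + O(x^8).
The coefficient of x^7 is -398336/105.

Final answer: -398336/105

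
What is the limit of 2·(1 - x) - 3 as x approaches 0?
Direct substitution at x = 0 gives -1.

Final answer: -1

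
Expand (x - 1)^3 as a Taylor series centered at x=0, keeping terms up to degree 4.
x^3 - 3·x^2 + 3·x - 1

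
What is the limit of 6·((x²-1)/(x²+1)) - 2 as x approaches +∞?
Evaluate the dominant behaviour as x → +∞; each term tends to a finite value or vanishes.
Limit = 4.

Final answer: 4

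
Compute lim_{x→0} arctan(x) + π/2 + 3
Direct substitution at x = 0 gives π/2 + 3.

Final answer: π/2 + 3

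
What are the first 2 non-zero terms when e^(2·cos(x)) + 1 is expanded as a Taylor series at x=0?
-x^2·e^(2) + 1 + e^(2)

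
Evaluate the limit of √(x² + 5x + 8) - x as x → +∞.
This is an ∞ − ∞ indeterminate form.
Multiply and divide by the conjugate √(x²+5x + 8) + x; the x² terms cancel, leaving (5x + 8)/(√(x²+5x + 8)+x) → 5/2.
Limit = 5/2.

Final answer: 5/2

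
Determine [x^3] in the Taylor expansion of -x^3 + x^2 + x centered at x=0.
Expand to order 3: -x^3 + x^2 + x = -x^3 + x^2 + x + O(x^4).
The coefficient of x^3 is -1.

Final answer: -1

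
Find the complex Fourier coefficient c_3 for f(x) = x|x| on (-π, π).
Compute the real Fourier coefficients first: a_3 = 0, b_3 = (-8 + 18·π^2)/(27·π).
Then c_3 = (a_3 − i·b_3)/2 = -i·π/3 + 4·i/(27·π).

Final answer: -i·π/3 + 4·i/(27·π)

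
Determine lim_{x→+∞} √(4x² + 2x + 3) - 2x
As x → +∞: multiply by the conjugate to get (2x+3)/(√(4x²+2x+3)+2x); the denominator ~ 4x, so the limit is 2/4 = 1/2.
Limit = 1/2.

Final answer: 1/2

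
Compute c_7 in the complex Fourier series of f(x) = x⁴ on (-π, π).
Compute the real Fourier coefficients first: a_7 = 48/2401 - 8·π^2/49, b_7 = 0.
Then c_7 = (a_7 − i·b_7)/2 = 24/2401 - 4·π^2/49.

Final answer: 24/2401 - 4·π^2/49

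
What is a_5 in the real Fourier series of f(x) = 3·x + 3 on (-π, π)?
a_5 = (1/π) ∫_{-π}^{π} f(x)·cos(5x) dx.
Evaluate the integral (use parity and integration by parts as needed): a_5 = 0.

Final answer: 0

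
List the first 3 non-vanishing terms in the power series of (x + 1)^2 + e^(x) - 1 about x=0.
3·x^2/2 + 3·x + 1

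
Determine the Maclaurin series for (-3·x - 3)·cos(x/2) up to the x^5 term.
-x^5/128 - x^4/128 + 3·x^3/8 + 3·x^2/8 - 3·x - 3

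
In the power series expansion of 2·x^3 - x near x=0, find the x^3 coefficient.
Expand to order 3: 2·x^3 - x = 2·x^3 - x + O(x^4).
The coefficient of x^3 is 2.

Final answer: 2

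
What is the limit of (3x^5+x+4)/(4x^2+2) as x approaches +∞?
This is an ∞/∞ indeterminate form as x → +∞.
Divide numerator and denominator by x^5 and let the lower-order terms vanish; the numerator's degree 5 exceeds the denominator's degree 2, so the quotient diverges.
Limit = ∞.

Final answer: ∞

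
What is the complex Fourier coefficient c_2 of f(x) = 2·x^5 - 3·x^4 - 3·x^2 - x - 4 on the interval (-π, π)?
Compute the real Fourier coefficients first: a_2 = 6 - 6·π^2, b_2 = -2·π^4 - 14 + 10·π^2.
Then c_2 = (a_2 − i·b_2)/2 = -3·π^2 + 3 - 5·i·π^2 + 7·i + i·π^4.

Final answer: -3·π^2 + 3 - 5·i·π^2 + 7·i + i·π^4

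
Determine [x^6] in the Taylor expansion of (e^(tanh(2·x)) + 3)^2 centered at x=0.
Expand to order 6: (e^(tanh(2·x)) + 3)^2 = 440·x^6/9 - 152·x^5/5 - 116·x^4/3 - 8·x^3/3 + 20·x^2 + 16·x + 16 + O(x^7).
The coefficient of x^6 is 440/9.

Final answer: 440/9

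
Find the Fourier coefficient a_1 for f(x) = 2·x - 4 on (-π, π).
a_1 = (1/π) ∫_{-π}^{π} f(x)·cos(1x) dx.
Evaluate the integral (use parity and integration by parts as needed): a_1 = 0.

Final answer: 0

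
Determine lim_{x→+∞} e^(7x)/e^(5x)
This is an ∞/∞ indeterminate form as x → +∞.
Rewrite e^(7x)/e^(5x) = e^((7−5)x) = e^(2x); the exponent coefficient is 2 > 0 so e^(2x) → ∞.
Limit = ∞.

Final answer: ∞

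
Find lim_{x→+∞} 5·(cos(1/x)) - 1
Evaluate the dominant behaviour as x → +∞; each term tends to a finite value or vanishes.
Limit = 4.

Final answer: 4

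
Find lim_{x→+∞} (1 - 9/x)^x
As x → +∞: this is the defining limit (1 - 9/x)^x → e^(-9).
Limit = e^(-9).

Final answer: e^(-9)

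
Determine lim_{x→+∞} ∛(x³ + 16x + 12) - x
This is an ∞ − ∞ indeterminate form.
Multiply by (A² + AB + B²)/(A² + AB + B²) where A = ∛(x³+16x + 12), B = x to use A³ − B³ = (A−B)(A²+AB+B²); the x³ terms cancel, leaving (16x + 12)/(A²+AB+B²) with denominator ~ 3x², so the limit is 0.
Limit = 0.

Final answer: 0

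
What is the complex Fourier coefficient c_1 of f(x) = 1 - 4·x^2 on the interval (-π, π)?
Compute the real Fourier coefficients first: a_1 = 16, b_1 = 0.
Then c_1 = (a_1 − i·b_1)/2 = 8.

Final answer: 8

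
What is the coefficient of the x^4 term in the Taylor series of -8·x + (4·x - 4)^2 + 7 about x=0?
Expand to order 4: -8·x + (4·x - 4)^2 + 7 = 16·x^2 - 40·x + 23 + O(x^5).
The coefficient of x^4 is 0.

Final answer: 0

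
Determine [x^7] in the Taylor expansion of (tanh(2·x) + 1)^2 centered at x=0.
Expand to order 7: (tanh(2·x) + 1)^2 = -4352·x^7/315 + 1088·x^6/45 + 128·x^5/15 - 32·x^4/3 - 16·x^3/3 + 4·x^2 + 4·x + 1 + O(x^8).
The coefficient of x^7 is -4352/315.

Final answer: -4352/315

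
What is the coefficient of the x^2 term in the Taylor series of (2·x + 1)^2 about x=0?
Expand to order 2: (2·x + 1)^2 = 4·x^2 + 4·x + 1 + O(x^3).
The coefficient of x^2 is 4.

Final answer: 4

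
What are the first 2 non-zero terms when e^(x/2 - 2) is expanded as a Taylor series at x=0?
x·e^(-2)/2 + e^(-2)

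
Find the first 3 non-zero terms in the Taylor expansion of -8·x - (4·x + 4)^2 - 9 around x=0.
-16·x^2 - 40·x - 25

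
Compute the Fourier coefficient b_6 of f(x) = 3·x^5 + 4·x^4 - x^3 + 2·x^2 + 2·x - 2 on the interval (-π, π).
b_6 = (1/π) ∫_{-π}^{π} f(x)·sin(6x) dx.
Evaluate the integral (use parity and integration by parts as needed): b_6 = -π^4 - 22/27 + 8·π^2/9.

Final answer: -π^4 - 22/27 + 8·π^2/9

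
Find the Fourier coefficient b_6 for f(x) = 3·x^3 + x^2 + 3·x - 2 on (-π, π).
b_6 = (1/π) ∫_{-π}^{π} f(x)·sin(6x) dx.
Evaluate the integral (use parity and integration by parts as needed): b_6 = -π^2 - 5/6.

Final answer: -π^2 - 5/6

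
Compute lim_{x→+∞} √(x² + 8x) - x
As x → +∞: multiply by the conjugate to get (8x)/(√(x²+8x)+x); the denominator ~ 2x, so the limit is 8/2 = 4.
Limit = 4.

Final answer: 4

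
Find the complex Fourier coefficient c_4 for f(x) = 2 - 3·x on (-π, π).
Compute the real Fourier coefficients first: a_4 = 0, b_4 = 3/2.
Then c_4 = (a_4 − i·b_4)/2 = -3·i/4.

Final answer: -3·i/4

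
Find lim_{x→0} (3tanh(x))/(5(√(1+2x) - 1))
Both numerator and denominator → 0 as x → 0; this is a 0/0 indeterminate form.
Expand each to leading order near x = 0: numerator ~ 3·x, denominator ~ 5·x.
The limit of the ratio is 3/5.

Final answer: 3/5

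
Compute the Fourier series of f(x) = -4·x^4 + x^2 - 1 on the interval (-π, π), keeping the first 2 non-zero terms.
(-196 + 32·π^2)·cos(x) - 4·π^4/5 - 1 + π^2/3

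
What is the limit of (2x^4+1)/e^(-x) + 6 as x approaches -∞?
The quotient is an ∞/∞ indeterminate form as x → -∞.
Compare growth rates of the dominant terms (exponentials ≫ polynomials ≫ logarithms), or apply L'Hôpital's rule; the quotient → 0.
Adding the constant: 0 + 6 = 6. Limit = 6.

Final answer: 6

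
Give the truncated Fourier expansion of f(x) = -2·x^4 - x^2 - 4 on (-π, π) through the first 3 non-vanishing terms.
(-92 + 16·π^2)·cos(x) + (5 - 4·π^2)·cos(2·x) - 2·π^4/5 - 4 - π^2/3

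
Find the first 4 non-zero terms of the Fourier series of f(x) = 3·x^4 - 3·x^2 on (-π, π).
(156 - 24·π^2)·cos(x) + (-12 + 6·π^2)·cos(2·x) + (28/9 - 8·π^2/3)·cos(3·x) - π^2 + 3·π^4/5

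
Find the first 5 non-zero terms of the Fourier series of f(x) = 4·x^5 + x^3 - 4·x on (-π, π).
(-158·π^2 + 8·π^4 + 940)·sin(x) + (-4·π^4 - 49/2 + 19·π^2)·sin(2·x) + (-142·π^2/27 + 68/81 + 8·π^4/3)·sin(3·x) + (-2·π^4 + 5/4 + 2·π^2)·sin(4·x) + (-22·π^2/25 - 868/625 + 8·π^4/5)·sin(5·x)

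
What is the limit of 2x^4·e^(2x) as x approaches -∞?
This is a 0·∞ indeterminate form at x → -∞.
Rewrite the product as 2x^4 / e^(-2x) (an ∞/∞ form) and apply L'Hôpital, or use the standard hierarchy e^(2|x|) ≫ |x^4| as x → -∞.
The indeterminate product → 0, so the limit = 0.

Final answer: 0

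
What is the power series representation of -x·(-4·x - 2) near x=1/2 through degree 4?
2 + 6·(x - 1/2) + 4·(x - 1/2)^2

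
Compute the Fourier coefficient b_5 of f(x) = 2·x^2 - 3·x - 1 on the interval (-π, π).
b_5 = (1/π) ∫_{-π}^{π} f(x)·sin(5x) dx.
Evaluate the integral (use parity and integration by parts as needed): b_5 = -6/5.

Final answer: -6/5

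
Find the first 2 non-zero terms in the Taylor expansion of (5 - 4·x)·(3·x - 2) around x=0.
23·x - 10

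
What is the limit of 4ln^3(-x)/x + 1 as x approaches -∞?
The quotient is an ∞/∞ indeterminate form as x → -∞.
Compare growth rates of the dominant terms (exponentials ≫ polynomials ≫ logarithms), or apply L'Hôpital's rule; the quotient → 0.
Adding the constant: 0 + 1 = 1. Limit = 1.

Final answer: 1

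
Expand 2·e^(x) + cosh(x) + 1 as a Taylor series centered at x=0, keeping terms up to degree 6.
x^6/240 + x^5/60 + x^4/8 + x^3/3 + 3·x^2/2 + 2·x + 4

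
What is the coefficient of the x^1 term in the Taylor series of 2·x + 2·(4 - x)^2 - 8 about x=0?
Expand to order 1: 2·x + 2·(4 - x)^2 - 8 = 24 - 14·x + O(x^2).
The coefficient of x^1 is -14.

Final answer: -14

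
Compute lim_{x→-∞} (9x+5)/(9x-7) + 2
Evaluate the dominant behaviour as x → -∞; each term tends to a finite value or vanishes.
Limit = 3.

Final answer: 3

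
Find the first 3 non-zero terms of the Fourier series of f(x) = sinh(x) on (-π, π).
sin(x)·sinh(π)/π - 4·sin(2·x)·sinh(π)/(5·π) + 3·sin(3·x)·sinh(π)/(5·π)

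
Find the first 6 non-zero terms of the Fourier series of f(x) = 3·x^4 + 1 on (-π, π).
(144 - 24·π^2)·cos(x) + (-9 + 6·π^2)·cos(2·x) + (16/9 - 8·π^2/3)·cos(3·x) + (-9/16 + 3·π^2/2)·cos(4·x) + (144/625 - 24·π^2/25)·cos(5·x) + 1 + 3·π^4/5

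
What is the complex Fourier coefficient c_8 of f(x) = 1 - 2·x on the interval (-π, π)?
Compute the real Fourier coefficients first: a_8 = 0, b_8 = 1/2.
Then c_8 = (a_8 − i·b_8)/2 = -i/4.

Final answer: -i/4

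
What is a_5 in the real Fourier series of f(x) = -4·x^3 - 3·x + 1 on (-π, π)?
a_5 = (1/π) ∫_{-π}^{π} f(x)·cos(5x) dx.
Evaluate the integral (use parity and integration by parts as needed): a_5 = 0.

Final answer: 0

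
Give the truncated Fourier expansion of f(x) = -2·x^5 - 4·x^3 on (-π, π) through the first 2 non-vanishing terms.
(-432 - 4·π^4 + 72·π^2)·sin(x) + (-6·π^2 + 9 + 2·π^4)·sin(2·x)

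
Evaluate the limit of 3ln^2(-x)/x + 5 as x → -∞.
The quotient is an ∞/∞ indeterminate form as x → -∞.
Compare growth rates of the dominant terms (exponentials ≫ polynomials ≫ logarithms), or apply L'Hôpital's rule; the quotient → 0.
Adding the constant: 0 + 5 = 5. Limit = 5.

Final answer: 5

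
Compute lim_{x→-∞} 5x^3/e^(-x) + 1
The quotient is an ∞/∞ indeterminate form as x → -∞.
Compare growth rates of the dominant terms (exponentials ≫ polynomials ≫ logarithms), or apply L'Hôpital's rule; the quotient → 0.
Adding the constant: 0 + 1 = 1. Limit = 1.

Final answer: 1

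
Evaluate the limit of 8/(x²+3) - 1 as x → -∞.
Evaluate the dominant behaviour as x → -∞; each term tends to a finite value or vanishes.
Limit = -1.

Final answer: -1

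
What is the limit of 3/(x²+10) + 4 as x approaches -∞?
Evaluate the dominant behaviour as x → -∞; each term tends to a finite value or vanishes.
Limit = 4.

Final answer: 4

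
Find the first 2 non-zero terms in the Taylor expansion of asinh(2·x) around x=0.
-4·x^3/3 + 2·x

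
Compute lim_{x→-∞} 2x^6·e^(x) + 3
The product is a 0·∞ indeterminate form at x → -∞.
Rewrite the product as 2x^6 / e^(-x) (an ∞/∞ form) and apply L'Hôpital, or use the standard hierarchy e^(|x|) ≫ |x^6| as x → -∞.
The indeterminate product → 0, so the limit = 3.

Final answer: 3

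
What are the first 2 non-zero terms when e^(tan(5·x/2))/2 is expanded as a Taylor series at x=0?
5·x/4 + 1/2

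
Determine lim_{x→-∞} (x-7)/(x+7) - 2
Evaluate the dominant behaviour as x → -∞; each term tends to a finite value or vanishes.
Limit = -1.

Final answer: -1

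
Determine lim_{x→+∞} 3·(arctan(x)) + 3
Evaluate the dominant behaviour as x → +∞; each term tends to a finite value or vanishes.
Limit = 3 + 3·π/2.

Final answer: 3 + 3·π/2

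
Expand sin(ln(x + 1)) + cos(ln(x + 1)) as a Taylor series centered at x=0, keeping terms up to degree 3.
2·x^3/3 - x^2 + x + 1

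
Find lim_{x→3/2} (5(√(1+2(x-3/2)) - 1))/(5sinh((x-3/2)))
Both numerator and denominator → 0 as x → 3/2; this is a 0/0 indeterminate form.
Expand each to leading order near x = 3/2: numerator ~ 5·(x - 3/2), denominator ~ 5·(x - 3/2).
The limit of the ratio is 1.

Final answer: 1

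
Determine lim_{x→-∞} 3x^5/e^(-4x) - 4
The quotient is an ∞/∞ indeterminate form as x → -∞.
Compare growth rates of the dominant terms (exponentials ≫ polynomials ≫ logarithms), or apply L'Hôpital's rule; the quotient → 0.
Adding the constant: 0 - 4 = -4. Limit = -4.

Final answer: -4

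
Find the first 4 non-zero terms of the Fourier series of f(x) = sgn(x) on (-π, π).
4·sin(x)/π + 4·sin(3·x)/(3·π) + 4·sin(5·x)/(5·π) + 4·sin(7·x)/(7·π)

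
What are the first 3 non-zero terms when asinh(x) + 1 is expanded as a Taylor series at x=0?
-x^3/6 + x + 1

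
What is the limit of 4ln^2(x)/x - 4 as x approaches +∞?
The quotient is an ∞/∞ indeterminate form as x → +∞.
The polynomial denominator x dominates the logarithmic numerator (any positive power of x ≫ ln^2(x) as x → ∞), so the quotient → 0.
Adding the constant: 0 - 4 = -4. Limit = -4.

Final answer: -4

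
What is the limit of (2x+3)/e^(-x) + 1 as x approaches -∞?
The quotient is an ∞/∞ indeterminate form as x → -∞.
Compare growth rates of the dominant terms (exponentials ≫ polynomials ≫ logarithms), or apply L'Hôpital's rule; the quotient → 0.
Adding the constant: 0 + 1 = 1. Limit = 1.

Final answer: 1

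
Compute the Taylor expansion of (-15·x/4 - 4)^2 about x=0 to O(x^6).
225·x^2/16 + 30·x + 16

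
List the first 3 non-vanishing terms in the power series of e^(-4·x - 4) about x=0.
8·x^2·e^(-4) - 4·x·e^(-4) + e^(-4)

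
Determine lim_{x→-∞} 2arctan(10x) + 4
Evaluate the dominant behaviour as x → -∞; each term tends to a finite value or vanishes.
Limit = 4 - π.

Final answer: 4 - π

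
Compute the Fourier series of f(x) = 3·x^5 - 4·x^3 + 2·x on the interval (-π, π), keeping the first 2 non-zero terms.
(-128·π^2 + 6·π^4 + 772)·sin(x) + (-3·π^4 - 61/2 + 19·π^2)·sin(2·x)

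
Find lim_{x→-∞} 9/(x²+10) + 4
Evaluate the dominant behaviour as x → -∞; each term tends to a finite value or vanishes.
Limit = 4.

Final answer: 4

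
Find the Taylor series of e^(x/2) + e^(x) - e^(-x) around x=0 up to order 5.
13·x^5/768 + x^4/384 + 17·x^3/48 + x^2/8 + 5·x/2 + 1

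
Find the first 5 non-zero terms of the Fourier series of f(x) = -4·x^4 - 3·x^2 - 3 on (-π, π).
(-180 + 32·π^2)·cos(x) + (9 - 8·π^2)·cos(2·x) + (-28/27 + 32·π^2/9)·cos(3·x) - 2·π^2·cos(4·x) - 4·π^4/5 - π^2 - 3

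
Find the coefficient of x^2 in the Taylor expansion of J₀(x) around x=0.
Expand to order 2: J₀(x) = 1 - x^2/4 + O(x^3).
The coefficient of x^2 is -1/4.

Final answer: -1/4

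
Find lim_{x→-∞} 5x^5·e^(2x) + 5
The product is a 0·∞ indeterminate form at x → -∞.
Rewrite the product as 5x^5 / e^(-2x) (an ∞/∞ form) and apply L'Hôpital, or use the standard hierarchy e^(2|x|) ≫ |x^5| as x → -∞.
The indeterminate product → 0, so the limit = 5.

Final answer: 5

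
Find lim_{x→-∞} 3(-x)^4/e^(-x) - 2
The quotient is an ∞/∞ indeterminate form as x → -∞.
Compare growth rates of the dominant terms (exponentials ≫ polynomials ≫ logarithms), or apply L'Hôpital's rule; the quotient → 0.
Adding the constant: 0 - 2 = -2. Limit = -2.

Final answer: -2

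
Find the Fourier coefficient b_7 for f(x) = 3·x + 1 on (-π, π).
b_7 = (1/π) ∫_{-π}^{π} f(x)·sin(7x) dx.
Evaluate the integral (use parity and integration by parts as needed): b_7 = 6/7.

Final answer: 6/7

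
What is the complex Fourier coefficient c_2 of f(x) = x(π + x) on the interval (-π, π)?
Compute the real Fourier coefficients first: a_2 = 1, b_2 = -π.
Then c_2 = (a_2 − i·b_2)/2 = 1/2 + i·π/2.

Final answer: 1/2 + i·π/2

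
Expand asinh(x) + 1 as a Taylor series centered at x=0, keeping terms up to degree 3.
-x^3/6 + x + 1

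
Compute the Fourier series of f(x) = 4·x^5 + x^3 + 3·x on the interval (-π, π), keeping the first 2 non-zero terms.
(-158·π^2 + 8·π^4 + 954)·sin(x) + (-4·π^4 - 63/2 + 19·π^2)·sin(2·x)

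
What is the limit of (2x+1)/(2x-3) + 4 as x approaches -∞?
Evaluate the dominant behaviour as x → -∞; each term tends to a finite value or vanishes.
Limit = 5.

Final answer: 5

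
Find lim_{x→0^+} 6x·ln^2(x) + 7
The product is a 0·∞ indeterminate form at x → 0⁺.
Rewrite the product as 6·ln^2(x) / x^(-1) and apply L'Hôpital, or use the standard hierarchy x^(-1) ≫ |ln x|^2 as x → 0⁺.
The indeterminate product → 0, so the limit = 7.

Final answer: 7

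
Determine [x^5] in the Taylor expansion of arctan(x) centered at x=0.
Expand to order 5: arctan(x) = x^5/5 - x^3/3 + x + O(x^6).
The coefficient of x^5 is 1/5.

Final answer: 1/5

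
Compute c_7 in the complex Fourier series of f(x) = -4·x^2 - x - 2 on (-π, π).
Compute the real Fourier coefficients first: a_7 = 16/49, b_7 = -2/7.
Then c_7 = (a_7 − i·b_7)/2 = 8/49 + i/7.

Final answer: 8/49 + i/7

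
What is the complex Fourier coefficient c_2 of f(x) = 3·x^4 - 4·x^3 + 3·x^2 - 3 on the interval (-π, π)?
Compute the real Fourier coefficients first: a_2 = -6 + 6·π^2, b_2 = -6 + 4·π^2.
Then c_2 = (a_2 − i·b_2)/2 = -3 + 3·π^2 - 2·i·π^2 + 3·i.

Final answer: -3 + 3·π^2 - 2·i·π^2 + 3·i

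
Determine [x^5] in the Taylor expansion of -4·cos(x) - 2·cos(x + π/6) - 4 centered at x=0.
Expand to order 5: -4·cos(x) - 2·cos(x + π/6) - 4 = x^5/120 + x^4·(-1/6 - √(3)/24) - x^3/6 + x^2·(√(3)/2 + 2) + x - 8 - √(3) + O(x^6).
The coefficient of x^5 is 1/120.

Final answer: 1/120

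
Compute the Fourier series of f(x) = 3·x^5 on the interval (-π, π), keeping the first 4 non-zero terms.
(-120·π^2 + 6·π^4 + 720)·sin(x) + (-3·π^4 - 45/2 + 15·π^2)·sin(2·x) + (-40·π^2/9 + 80/27 + 2·π^4)·sin(3·x) + (-3·π^4/2 - 45/64 + 15·π^2/8)·sin(4·x)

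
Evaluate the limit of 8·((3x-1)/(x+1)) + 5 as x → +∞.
Evaluate the dominant behaviour as x → +∞; each term tends to a finite value or vanishes.
Limit = 29.

Final answer: 29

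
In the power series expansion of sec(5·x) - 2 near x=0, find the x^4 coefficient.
Expand to order 4: sec(5·x) - 2 = 3125·x^4/24 + 25·x^2/2 - 1 + O(x^5).
The coefficient of x^4 is 3125/24.

Final answer: 3125/24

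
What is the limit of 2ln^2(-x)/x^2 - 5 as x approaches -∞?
The quotient is an ∞/∞ indeterminate form as x → -∞.
Compare growth rates of the dominant terms (exponentials ≫ polynomials ≫ logarithms), or apply L'Hôpital's rule; the quotient → 0.
Adding the constant: 0 - 5 = -5. Limit = -5.

Final answer: -5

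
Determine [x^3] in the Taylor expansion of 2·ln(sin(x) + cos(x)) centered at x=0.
Expand to order 3: 2·ln(sin(x) + cos(x)) = 4·x^3/3 - 2·x^2 + 2·x + O(x^4).
The coefficient of x^3 is 4/3.

Final answer: 4/3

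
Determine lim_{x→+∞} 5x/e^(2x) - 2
The quotient is an ∞/∞ indeterminate form as x → +∞.
The exponential denominator e^(2x) dominates the polynomial numerator (e^x ≫ x as x → ∞), so the quotient → 0.
Adding the constant: 0 - 2 = -2. Limit = -2.

Final answer: -2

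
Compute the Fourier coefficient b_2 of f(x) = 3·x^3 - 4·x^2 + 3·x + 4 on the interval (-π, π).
b_2 = (1/π) ∫_{-π}^{π} f(x)·sin(2x) dx.
Evaluate the integral (use parity and integration by parts as needed): b_2 = 3/2 - 3·π^2.

Final answer: 3/2 - 3·π^2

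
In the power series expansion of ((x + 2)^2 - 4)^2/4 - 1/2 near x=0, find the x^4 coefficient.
Expand to order 4: ((x + 2)^2 - 4)^2/4 - 1/2 = x^4/4 + 2·x^3 + 4·x^2 - 1/2 + O(x^5).
The coefficient of x^4 is 1/4.

Final answer: 1/4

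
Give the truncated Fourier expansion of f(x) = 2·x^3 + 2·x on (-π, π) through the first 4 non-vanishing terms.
(-20 + 4·π^2)·sin(x) + (1 - 2·π^2)·sin(2·x) + (4/9 + 4·π^2/3)·sin(3·x) + (-π^2 - 5/8)·sin(4·x)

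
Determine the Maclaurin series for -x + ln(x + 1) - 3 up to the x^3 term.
x^3/3 - x^2/2 - 3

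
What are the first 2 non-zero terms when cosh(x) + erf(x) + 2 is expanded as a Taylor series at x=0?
2·x/√(π) + 3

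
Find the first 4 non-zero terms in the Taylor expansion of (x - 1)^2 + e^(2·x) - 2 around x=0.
4·x^5/15 + 2·x^4/3 + 4·x^3/3 + 3·x^2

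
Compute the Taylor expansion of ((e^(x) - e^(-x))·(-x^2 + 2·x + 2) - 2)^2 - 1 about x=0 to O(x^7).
206·x^6/45 - 62·x^5/15 + 8·x^4/3 + 112·x^3/3 - 16·x + 3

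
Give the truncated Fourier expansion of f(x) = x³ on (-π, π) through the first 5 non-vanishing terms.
(-12 + 2·π^2)·sin(x) + (3/2 - π^2)·sin(2·x) + (-4/9 + 2·π^2/3)·sin(3·x) + (3/16 - π^2/2)·sin(4·x) + (-12/125 + 2·π^2/5)·sin(5·x)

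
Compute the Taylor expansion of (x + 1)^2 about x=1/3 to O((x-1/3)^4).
16/9 + 8·(x - 1/3)/3 + (x - 1/3)^2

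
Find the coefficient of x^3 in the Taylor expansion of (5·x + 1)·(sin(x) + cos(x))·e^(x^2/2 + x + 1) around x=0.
Expand to order 3: (5·x + 1)·(sin(x) + cos(x))·e^(x^2/2 + x + 1) = 17·e·x^3/2 + 23·e·x^2/2 + 7·e·x + e + O(x^4).
The coefficient of x^3 is 17·e/2.

Final answer: 17·e/2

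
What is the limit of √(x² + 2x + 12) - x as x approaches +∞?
This is an ∞ − ∞ indeterminate form.
Multiply and divide by the conjugate √(x²+2x + 12) + x; the x² terms cancel, leaving (2x + 12)/(√(x²+2x + 12)+x) → 2/2 = 1.
Limit = 1.

Final answer: 1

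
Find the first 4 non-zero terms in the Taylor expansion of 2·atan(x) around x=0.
-2·x^7/7 + 2·x^5/5 - 2·x^3/3 + 2·x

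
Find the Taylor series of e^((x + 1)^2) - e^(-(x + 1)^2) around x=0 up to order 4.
x^4·(5·e^(-1)/6 + 19·e/6) + x^3·(-2·e^(-1)/3 + 10·e/3) + x^2·(-e^(-1) + 3·e) + x·(2·e^(-1) + 2·e) - e^(-1) + e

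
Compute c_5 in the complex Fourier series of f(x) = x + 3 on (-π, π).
Compute the real Fourier coefficients first: a_5 = 0, b_5 = 2/5.
Then c_5 = (a_5 − i·b_5)/2 = -i/5.

Final answer: -i/5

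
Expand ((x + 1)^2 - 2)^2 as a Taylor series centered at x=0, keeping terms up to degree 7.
x^4 + 4·x^3 + 2·x^2 - 4·x + 1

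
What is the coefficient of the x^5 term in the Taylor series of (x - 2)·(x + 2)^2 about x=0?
Expand to order 5: (x - 2)·(x + 2)^2 = x^3 + 2·x^2 - 4·x - 8 + O(x^6).
The coefficient of x^5 is 0.

Final answer: 0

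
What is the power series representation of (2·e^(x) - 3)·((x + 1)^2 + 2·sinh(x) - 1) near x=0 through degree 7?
181·x^7/2520 + 53·x^6/180 + 59·x^5/60 + 3·x^4 + 17·x^3/3 + 7·x^2 - 4·x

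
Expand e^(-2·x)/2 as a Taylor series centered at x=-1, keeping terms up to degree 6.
e^(2)/2 - e^(2)·(x + 1) + e^(2)·(x + 1)^2 - 2·e^(2)·(x + 1)^3/3 + e^(2)·(x + 1)^4/3 - 2·e^(2)·(x + 1)^5/15 + 2·e^(2)·(x + 1)^6/45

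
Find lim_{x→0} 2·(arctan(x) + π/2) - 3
Direct substitution at x = 0 gives -3 + π.

Final answer: -3 + π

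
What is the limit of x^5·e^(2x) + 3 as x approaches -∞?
The product is a 0·∞ indeterminate form at x → -∞.
Rewrite the product as x^5 / e^(-2x) (an ∞/∞ form) and apply L'Hôpital, or use the standard hierarchy e^(2|x|) ≫ |x^5| as x → -∞.
The indeterminate product → 0, so the limit = 3.

Final answer: 3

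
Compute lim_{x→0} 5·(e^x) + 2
Direct substitution at x = 0 gives 7.

Final answer: 7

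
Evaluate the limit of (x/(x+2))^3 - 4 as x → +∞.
As x → +∞: x/(x+2) = 1/(1 + 2/x) → 1, and the 3rd power of a limit-1 base also → 1; with the additive constant, 1 - 4 = -3.
Limit = -3.

Final answer: -3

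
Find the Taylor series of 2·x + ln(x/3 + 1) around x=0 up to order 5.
x^5/1215 - x^4/324 + x^3/81 - x^2/18 + 7·x/3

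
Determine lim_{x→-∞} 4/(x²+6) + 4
Evaluate the dominant behaviour as x → -∞; each term tends to a finite value or vanishes.
Limit = 4.

Final answer: 4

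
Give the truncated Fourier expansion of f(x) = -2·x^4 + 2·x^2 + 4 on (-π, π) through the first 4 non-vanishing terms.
(-104 + 16·π^2)·cos(x) + (8 - 4·π^2)·cos(2·x) + (-56/27 + 16·π^2/9)·cos(3·x) - 2·π^4/5 + 4 + 2·π^2/3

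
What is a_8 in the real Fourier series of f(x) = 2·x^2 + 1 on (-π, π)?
a_8 = (1/π) ∫_{-π}^{π} f(x)·cos(8x) dx.
Evaluate the integral (use parity and integration by parts as needed): a_8 = 1/8.

Final answer: 1/8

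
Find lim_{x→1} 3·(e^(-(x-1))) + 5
Direct substitution at x = 1 gives 8.

Final answer: 8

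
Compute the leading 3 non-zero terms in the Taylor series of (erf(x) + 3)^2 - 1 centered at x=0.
4·x^2/π + 12·x/√(π) + 8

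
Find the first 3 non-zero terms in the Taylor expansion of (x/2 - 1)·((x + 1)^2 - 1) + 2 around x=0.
x^3/2 - 2·x + 2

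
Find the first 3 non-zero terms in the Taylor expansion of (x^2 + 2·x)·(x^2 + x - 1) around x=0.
3·x^3 + x^2 - 2·x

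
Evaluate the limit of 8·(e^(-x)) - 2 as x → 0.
Direct substitution at x = 0 gives 6.

Final answer: 6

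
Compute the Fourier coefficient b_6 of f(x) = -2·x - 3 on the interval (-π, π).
b_6 = (1/π) ∫_{-π}^{π} f(x)·sin(6x) dx.
Evaluate the integral (use parity and integration by parts as needed): b_6 = 2/3.

Final answer: 2/3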